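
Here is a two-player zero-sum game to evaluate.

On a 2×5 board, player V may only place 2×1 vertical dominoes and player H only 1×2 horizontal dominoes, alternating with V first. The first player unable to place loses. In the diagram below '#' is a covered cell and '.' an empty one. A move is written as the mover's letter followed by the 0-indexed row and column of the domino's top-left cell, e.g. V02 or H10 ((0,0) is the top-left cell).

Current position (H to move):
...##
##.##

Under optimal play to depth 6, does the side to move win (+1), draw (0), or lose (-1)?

ply 1, H at ...##/##.## | H00=-1→##.##/##.##; H01=+1→.####/##.##*
ply 2: .####/##.## is terminal -1 (V); from ...##/##.## depth 6

value(...##/##.##, H) = +1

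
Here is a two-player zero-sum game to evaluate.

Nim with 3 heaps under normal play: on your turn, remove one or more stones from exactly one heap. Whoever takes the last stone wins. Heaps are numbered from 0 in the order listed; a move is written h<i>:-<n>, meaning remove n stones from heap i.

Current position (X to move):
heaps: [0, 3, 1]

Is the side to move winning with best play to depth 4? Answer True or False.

[(0,3,1)] X move#1: h1:-1:-1/(0,2,1), h1:-2:+1/(0,1,1)*, h1:-3:-1/(0,0,1), h2:-1:-1/(0,3,0)
[(0,1,1)] O move#2: h1:-1:-1/(0,0,1)*, h2:-1:-1/(0,1,0)
[(0,0,1)] X move#3: h2:-1:+1/(0,0,0)*
[(0,0,0)] end (terminal -1, O#4); searched (0,3,1) to 4

X winning at [(0,3,1)]: True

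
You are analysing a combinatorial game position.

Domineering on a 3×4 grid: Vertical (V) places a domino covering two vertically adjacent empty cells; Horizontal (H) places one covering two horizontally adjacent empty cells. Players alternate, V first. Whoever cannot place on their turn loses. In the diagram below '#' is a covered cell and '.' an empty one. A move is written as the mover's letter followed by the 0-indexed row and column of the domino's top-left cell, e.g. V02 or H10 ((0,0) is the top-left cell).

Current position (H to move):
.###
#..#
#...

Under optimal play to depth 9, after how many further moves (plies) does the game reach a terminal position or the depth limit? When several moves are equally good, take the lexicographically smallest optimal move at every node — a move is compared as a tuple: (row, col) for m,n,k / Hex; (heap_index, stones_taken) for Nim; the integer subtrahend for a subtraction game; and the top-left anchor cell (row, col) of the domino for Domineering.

PV length from [.###/#..#/#...]: 1 ply

ply 1, H at .###/#..#/#... | H11=+1→.###/####/#...*; H21=+1→.###/#..#/###.; H22=-1→.###/#..#/#.##
ply 2: .###/####/#... is terminal -1 (V); from .###/#..#/#... depth 9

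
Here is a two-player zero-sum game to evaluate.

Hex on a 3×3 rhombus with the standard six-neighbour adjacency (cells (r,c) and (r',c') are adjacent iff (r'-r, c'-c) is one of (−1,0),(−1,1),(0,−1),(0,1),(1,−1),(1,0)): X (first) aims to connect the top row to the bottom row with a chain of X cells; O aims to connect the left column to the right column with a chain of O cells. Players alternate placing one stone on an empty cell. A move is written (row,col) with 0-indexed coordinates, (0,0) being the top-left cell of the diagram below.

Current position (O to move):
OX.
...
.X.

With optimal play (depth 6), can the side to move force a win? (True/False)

O winning at [OX./.../.X.]: True

ply 1, O at OX./.../.X. | (0,2)=-1→OXO/.../.X.; (1,0)=-1→OX./O../.X.; (1,1)=+1→OX./.O./.X.*; (1,2)=-1→OX./..O/.X.; (2,0)=-1→OX./.../OX.; (2,2)=-1→OX./.../.XO
ply 2, X at OX./.O./.X. | (0,2)=-1→OXX/.O./.X.*; (1,0)=-1→OX./XO./.X.; (1,2)=-1→OX./.OX/.X.; (2,0)=-1→OX./.O./XX.; (2,2)=-1→OX./.O./.XX
ply 3, O at OXX/.O./.X. | (1,0)=-1→OXX/OO./.X.; (1,2)=+1→OXX/.OO/.X.*; (2,0)=-1→OXX/.O./OX.; (2,2)=-1→OXX/.O./.XO
ply 4, X at OXX/.OO/.X. | (1,0)=-1→OXX/XOO/.X.*; (2,0)=-1→OXX/.OO/XX.; (2,2)=-1→OXX/.OO/.XX
ply 5, O at OXX/XOO/.X. | (2,0)=+1→OXX/XOO/OX.*; (2,2)=-1→OXX/XOO/.XO
ply 6: OXX/XOO/OX. is terminal -1 (X); from OX./.../.X. depth 6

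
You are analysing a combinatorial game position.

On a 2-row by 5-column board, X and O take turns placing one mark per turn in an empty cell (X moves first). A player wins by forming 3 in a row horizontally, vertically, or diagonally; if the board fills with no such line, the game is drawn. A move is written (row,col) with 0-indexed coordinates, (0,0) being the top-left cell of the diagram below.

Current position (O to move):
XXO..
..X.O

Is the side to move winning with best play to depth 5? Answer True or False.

p1 O@[XXO../..X.O]: (0,3)[XXOO./..X.O]+0* (0,4)[XXO.O/..X.O]+0 (1,0)[XXO../O.X.O]+0 (1,1)[XXO../.OX.O]+0 (1,3)[XXO../..XOO]+0
p2 X@[XXOO./..X.O]: (0,4)[XXOOX/..X.O]+0* (1,0)[XXOO./X.X.O]-1 (1,1)[XXOO./.XX.O]-1 (1,3)[XXOO./..XXO]-1
p3 O@[XXOOX/..X.O]: (1,0)[XXOOX/O.X.O]+0* (1,1)[XXOOX/.OX.O]+0 (1,3)[XXOOX/..XOO]+0
p4 X@[XXOOX/O.X.O]: (1,1)[XXOOX/OXX.O]+0* (1,3)[XXOOX/O.XXO]+0
p5 O@[XXOOX/OXX.O]: (1,3)[XXOOX/OXXOO]+0*
p6 X@[XXOOX/OXXOO] terminal +0; root [XXO../..X.O] d5

O winning at [XXO../..X.O]: False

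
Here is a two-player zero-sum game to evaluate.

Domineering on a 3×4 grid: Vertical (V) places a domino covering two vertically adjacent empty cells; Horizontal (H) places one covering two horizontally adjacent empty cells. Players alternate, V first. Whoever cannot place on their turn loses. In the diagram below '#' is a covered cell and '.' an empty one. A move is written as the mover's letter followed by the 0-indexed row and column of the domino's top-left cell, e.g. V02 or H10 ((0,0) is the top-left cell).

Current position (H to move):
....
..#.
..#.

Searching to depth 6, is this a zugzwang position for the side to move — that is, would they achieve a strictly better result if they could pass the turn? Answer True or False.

p1 H@[..../..#./..#.]: H00[##../..#./..#.]-1 H01[.##./..#./..#.]-1 H02[..##/..#./..#.]-1 H10[..../###./..#.]+1* H20[..../..#./###.]-1
p2 V@[..../###./..#.]: V03[...#/####/..#.]-1* V13[..../####/..##]-1
p3 H@[...#/####/..#.]: H00[##.#/####/..#.]+1* H01[.###/####/..#.]+1 H20[...#/####/###.]+1
p4 V@[##.#/####/..#.] terminal -1; root [..../..#./..#.] d6
suppose H passes — search the same position with V to move:
pass> p1 V@[..../..#./..#.]: V00[#.../#.#./..#.]+1* V01[.#../.##./..#.]+1 V03[...#/..##/..#.]-1 V10[..../#.#./#.#.]+1 V11[..../.##./.##.]+1 V13[..../..##/..##]-1
pass> p2 H@[#.../#.#./..#.]: H01[###./#.#./..#.]-1* H02[#.##/#.#./..#.]-1 H20[#.../#.#./###.]-1
pass> p3 V@[###./#.#./..#.]: V03[####/#.##/..#.]-1 V11[###./###./.##.]+1* V13[###./#.##/..##]-1
pass> p4 H@[###./###./.##.] terminal -1; root [..../..#./..#.] d6
for H: play +1, pass -1

zugzwang(..../..#./..#., H) = False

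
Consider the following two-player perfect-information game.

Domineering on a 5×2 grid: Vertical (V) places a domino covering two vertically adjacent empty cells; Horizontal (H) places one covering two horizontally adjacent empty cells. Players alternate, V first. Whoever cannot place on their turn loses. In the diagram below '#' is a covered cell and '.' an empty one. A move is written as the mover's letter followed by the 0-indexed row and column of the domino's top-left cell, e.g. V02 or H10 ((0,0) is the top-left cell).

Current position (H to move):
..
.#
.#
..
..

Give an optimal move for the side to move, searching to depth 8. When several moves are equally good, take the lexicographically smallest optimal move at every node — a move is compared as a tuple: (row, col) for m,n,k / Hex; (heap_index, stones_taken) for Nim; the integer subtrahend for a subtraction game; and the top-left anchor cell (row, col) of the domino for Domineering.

ply 1, H at ../.#/.#/../.. | H00=-1→##/.#/.#/../..; H30=+1→../.#/.#/##/..*; H40=+1→../.#/.#/../##
ply 2, V at ../.#/.#/##/.. | V00=-1→#./##/.#/##/..*; V10=-1→../##/##/##/..
ply 3, H at #./##/.#/##/.. | H40=+1→#./##/.#/##/##*
ply 4: #./##/.#/##/## is terminal -1 (V); from ../.#/.#/../.. depth 8

H's best at [../.#/.#/../..]: H30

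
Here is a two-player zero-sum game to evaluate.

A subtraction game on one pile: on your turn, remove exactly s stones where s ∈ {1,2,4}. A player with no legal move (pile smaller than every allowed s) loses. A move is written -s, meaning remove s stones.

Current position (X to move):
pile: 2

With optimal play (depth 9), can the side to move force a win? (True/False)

X winning at [2]: True

[2] X move#1: -1:-1/1, -2:+1/0*
[0] end (terminal -1, O#2); searched 2 to 9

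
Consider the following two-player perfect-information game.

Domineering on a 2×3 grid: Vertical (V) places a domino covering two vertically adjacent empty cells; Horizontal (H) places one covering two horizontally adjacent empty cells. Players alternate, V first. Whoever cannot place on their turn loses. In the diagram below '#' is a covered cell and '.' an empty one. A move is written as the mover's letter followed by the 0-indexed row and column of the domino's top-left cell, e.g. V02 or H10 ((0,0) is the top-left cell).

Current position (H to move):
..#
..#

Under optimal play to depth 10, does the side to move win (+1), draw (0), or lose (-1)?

value(..#/..#, H) = +1

[..#/..#] H move#1: H00:+1/###/..#*, H10:+1/..#/###
[###/..#] end (terminal -1, V#2); searched ..#/..# to 10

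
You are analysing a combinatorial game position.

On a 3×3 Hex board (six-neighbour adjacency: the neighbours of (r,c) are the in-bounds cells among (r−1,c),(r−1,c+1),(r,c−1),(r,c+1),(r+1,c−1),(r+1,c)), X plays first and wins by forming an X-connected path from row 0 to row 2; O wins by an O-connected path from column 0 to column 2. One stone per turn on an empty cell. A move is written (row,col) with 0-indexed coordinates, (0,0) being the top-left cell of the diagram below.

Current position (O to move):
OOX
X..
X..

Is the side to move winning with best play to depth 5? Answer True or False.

O winning at [OOX/X../X..]: False

p1 O@[OOX/X../X..]: (1,1)[OOX/XO./X..]-1* (1,2)[OOX/X.O/X..]-1 (2,1)[OOX/X../XO.]-1 (2,2)[OOX/X../X.O]-1
p2 X@[OOX/XO./X..]: (1,2)[OOX/XOX/X..]+1* (2,1)[OOX/XO./XX.]-1 (2,2)[OOX/XO./X.X]-1
p3 O@[OOX/XOX/X..]: (2,1)[OOX/XOX/XO.]-1* (2,2)[OOX/XOX/X.O]-1
p4 X@[OOX/XOX/XO.]: (2,2)[OOX/XOX/XOX]+1*
p5 O@[OOX/XOX/XOX] terminal -1; root [OOX/X../X..] d5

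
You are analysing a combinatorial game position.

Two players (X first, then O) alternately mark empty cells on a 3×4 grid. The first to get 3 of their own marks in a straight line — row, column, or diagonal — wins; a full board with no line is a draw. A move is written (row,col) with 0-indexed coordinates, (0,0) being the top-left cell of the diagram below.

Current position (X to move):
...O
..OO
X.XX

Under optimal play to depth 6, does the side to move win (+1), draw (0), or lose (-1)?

value(...O/..OO/X.XX, X) = +1

[...O/..OO/X.XX] X move#1: (0,0):-1/X..O/..OO/X.XX, (0,1):-1/.X.O/..OO/X.XX, (0,2):-1/..XO/..OO/X.XX, (1,0):-1/...O/X.OO/X.XX, (1,1):-1/...O/.XOO/X.XX, (2,1):+1/...O/..OO/XXXX*
[...O/..OO/XXXX] end (terminal -1, O#2); searched ...O/..OO/X.XX to 6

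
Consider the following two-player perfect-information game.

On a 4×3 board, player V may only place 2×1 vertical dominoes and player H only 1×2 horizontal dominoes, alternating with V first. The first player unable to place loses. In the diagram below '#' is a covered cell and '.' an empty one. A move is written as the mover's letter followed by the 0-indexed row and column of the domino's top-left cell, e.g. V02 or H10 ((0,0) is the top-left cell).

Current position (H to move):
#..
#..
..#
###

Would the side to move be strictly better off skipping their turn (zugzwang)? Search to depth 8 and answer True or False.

ply 1, H at #../#../..#/### | H01=-1→###/#../..#/###; H11=+1→#../###/..#/###*; H20=-1→#../#../###/###
ply 2: #../###/..#/### is terminal -1 (V); from #../#../..#/### depth 8
pass branch (V moves first from the same position):
  | ply 1, V at #../#../..#/### | V01=+1→##./##./..#/###*; V02=+1→#.#/#.#/..#/###; V11=-1→#../##./.##/###
  | ply 2, H at ##./##./..#/### | H20=-1→##./##./###/###*
  | ply 3, V at ##./##./###/### | V02=+1→###/###/###/###*
  | ply 4: ###/###/###/### is terminal -1 (H); from #../#../..#/### depth 8
H moving scores +1; H passing scores -1

zugzwang(#../#../..#/###, H) = False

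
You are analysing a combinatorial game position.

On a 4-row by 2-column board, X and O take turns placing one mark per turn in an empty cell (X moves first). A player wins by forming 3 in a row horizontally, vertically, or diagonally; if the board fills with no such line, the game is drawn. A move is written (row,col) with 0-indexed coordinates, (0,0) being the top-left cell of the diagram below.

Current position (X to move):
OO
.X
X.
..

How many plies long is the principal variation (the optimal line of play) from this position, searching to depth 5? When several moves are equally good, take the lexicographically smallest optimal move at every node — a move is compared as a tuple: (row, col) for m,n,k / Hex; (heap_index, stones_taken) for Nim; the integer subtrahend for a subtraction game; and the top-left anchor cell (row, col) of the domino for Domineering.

ply 1, X at OO/.X/X./.. | (1,0)=+0→OO/XX/X./..*; (2,1)=+0→OO/.X/XX/..; (3,0)=+0→OO/.X/X./X.; (3,1)=+0→OO/.X/X./.X
ply 2, O at OO/XX/X./.. | (2,1)=-1→OO/XX/XO/..; (3,0)=+0→OO/XX/X./O.*; (3,1)=-1→OO/XX/X./.O
ply 3, X at OO/XX/X./O. | (2,1)=+0→OO/XX/XX/O.*; (3,1)=+0→OO/XX/X./OX
ply 4, O at OO/XX/XX/O. | (3,1)=+0→OO/XX/XX/OO*
ply 5: OO/XX/XX/OO is terminal +0 (X); from OO/.X/X./.. depth 5

PV length from [OO/.X/X./..]: 4 plies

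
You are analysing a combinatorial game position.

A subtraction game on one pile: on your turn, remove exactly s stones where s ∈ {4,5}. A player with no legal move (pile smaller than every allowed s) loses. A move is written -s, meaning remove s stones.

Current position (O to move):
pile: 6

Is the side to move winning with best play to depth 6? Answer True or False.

O winning at [6]: True

p1 O@[6]: -4[2]+1* -5[1]+1
p2 X@[2] terminal -1; root [6] d6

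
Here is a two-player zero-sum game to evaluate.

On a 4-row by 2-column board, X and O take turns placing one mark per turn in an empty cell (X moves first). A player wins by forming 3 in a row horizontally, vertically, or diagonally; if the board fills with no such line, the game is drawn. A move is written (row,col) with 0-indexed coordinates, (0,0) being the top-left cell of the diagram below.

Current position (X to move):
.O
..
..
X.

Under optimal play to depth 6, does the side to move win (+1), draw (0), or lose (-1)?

value(.O/../../X., X) = 0

ply 1, X at .O/../../X. | (0,0)=+0→XO/../../X.*; (1,0)=+0→.O/X./../X.; (1,1)=+0→.O/.X/../X.; (2,0)=+0→.O/../X./X.; (2,1)=+0→.O/../.X/X.; (3,1)=+0→.O/../../XX
ply 2, O at XO/../../X. | (1,0)=+0→XO/O./../X.*; (1,1)=+0→XO/.O/../X.; (2,0)=+0→XO/../O./X.; (2,1)=+0→XO/../.O/X.; (3,1)=+0→XO/../../XO
ply 3, X at XO/O./../X. | (1,1)=+0→XO/OX/../X.*; (2,0)=+0→XO/O./X./X.; (2,1)=+0→XO/O./.X/X.; (3,1)=+0→XO/O./../XX
ply 4, O at XO/OX/../X. | (2,0)=+0→XO/OX/O./X.*; (2,1)=+0→XO/OX/.O/X.; (3,1)=+0→XO/OX/../XO
ply 5, X at XO/OX/O./X. | (2,1)=+0→XO/OX/OX/X.*; (3,1)=+0→XO/OX/O./XX
ply 6, O at XO/OX/OX/X. | (3,1)=+0→XO/OX/OX/XO*
ply 7: XO/OX/OX/XO is terminal +0 (X); from .O/../../X. depth 6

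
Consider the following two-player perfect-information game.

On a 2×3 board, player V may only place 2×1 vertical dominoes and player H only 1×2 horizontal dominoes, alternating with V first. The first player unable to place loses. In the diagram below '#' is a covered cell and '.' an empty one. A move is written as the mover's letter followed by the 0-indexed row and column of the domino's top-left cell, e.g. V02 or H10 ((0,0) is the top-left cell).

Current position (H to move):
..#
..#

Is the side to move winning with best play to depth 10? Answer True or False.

H winning at [..#/..#]: True

ply 1, H at ..#/..# | H00=+1→###/..#*; H10=+1→..#/###
ply 2: ###/..# is terminal -1 (V); from ..#/..# depth 10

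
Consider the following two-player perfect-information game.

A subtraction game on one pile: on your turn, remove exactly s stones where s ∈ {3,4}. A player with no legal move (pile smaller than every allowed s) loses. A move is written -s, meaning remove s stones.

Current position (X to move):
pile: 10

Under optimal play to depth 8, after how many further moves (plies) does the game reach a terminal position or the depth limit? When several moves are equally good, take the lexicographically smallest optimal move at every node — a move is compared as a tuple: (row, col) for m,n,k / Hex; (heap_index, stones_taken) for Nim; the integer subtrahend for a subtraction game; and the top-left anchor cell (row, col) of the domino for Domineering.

p1 X@[10]: -3[7]+1* -4[6]-1
p2 O@[7]: -3[4]-1* -4[3]-1
p3 X@[4]: -3[1]+1* -4[0]+1
p4 O@[1] terminal -1; root [10] d8

PV length from [10]: 3 plies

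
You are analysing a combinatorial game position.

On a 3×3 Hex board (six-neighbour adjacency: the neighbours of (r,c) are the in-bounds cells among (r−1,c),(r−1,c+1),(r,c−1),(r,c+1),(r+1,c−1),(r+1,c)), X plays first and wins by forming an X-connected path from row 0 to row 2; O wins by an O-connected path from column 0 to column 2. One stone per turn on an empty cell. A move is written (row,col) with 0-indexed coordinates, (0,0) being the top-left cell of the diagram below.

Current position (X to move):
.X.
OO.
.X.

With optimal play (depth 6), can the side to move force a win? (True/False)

ply 1, X at .X./OO./.X. | (0,0)=-1→XX./OO./.X.*; (0,2)=-1→.XX/OO./.X.; (1,2)=-1→.X./OOX/.X.; (2,0)=-1→.X./OO./XX.; (2,2)=-1→.X./OO./.XX
ply 2, O at XX./OO./.X. | (0,2)=+1→XXO/OO./.X.*; (1,2)=+1→XX./OOO/.X.; (2,0)=+1→XX./OO./OX.; (2,2)=+1→XX./OO./.XO
ply 3: XXO/OO./.X. is terminal -1 (X); from .X./OO./.X. depth 6

X winning at [.X./OO./.X.]: False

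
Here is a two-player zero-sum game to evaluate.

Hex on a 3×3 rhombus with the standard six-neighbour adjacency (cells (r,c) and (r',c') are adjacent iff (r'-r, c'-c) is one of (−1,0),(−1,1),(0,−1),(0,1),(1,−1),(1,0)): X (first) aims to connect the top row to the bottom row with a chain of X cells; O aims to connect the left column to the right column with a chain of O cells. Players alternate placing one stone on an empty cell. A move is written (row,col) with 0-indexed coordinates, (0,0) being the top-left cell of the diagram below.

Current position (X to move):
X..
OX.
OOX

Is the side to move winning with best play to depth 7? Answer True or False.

X winning at [X../OX./OOX]: True

[X../OX./OOX] X move#1: (0,1):-1/XX./OX./OOX, (0,2):-1/X.X/OX./OOX, (1,2):+1/X../OXX/OOX*
[X../OXX/OOX] O move#2: (0,1):-1/XO./OXX/OOX*, (0,2):-1/X.O/OXX/OOX
[XO./OXX/OOX] X move#3: (0,2):+1/XOX/OXX/OOX*
[XOX/OXX/OOX] end (terminal -1, O#4); searched X../OX./OOX to 7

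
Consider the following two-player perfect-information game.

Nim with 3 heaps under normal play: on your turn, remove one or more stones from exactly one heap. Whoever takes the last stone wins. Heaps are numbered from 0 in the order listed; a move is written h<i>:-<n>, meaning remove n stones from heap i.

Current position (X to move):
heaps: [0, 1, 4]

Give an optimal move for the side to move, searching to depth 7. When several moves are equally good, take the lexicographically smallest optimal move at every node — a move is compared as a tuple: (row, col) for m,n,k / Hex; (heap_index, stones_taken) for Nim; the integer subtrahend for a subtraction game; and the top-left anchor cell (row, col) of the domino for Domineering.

[(0,1,4)] X move#1: h1:-1:-1/(0,0,4), h2:-1:-1/(0,1,3), h2:-2:-1/(0,1,2), h2:-3:+1/(0,1,1)*, h2:-4:-1/(0,1,0)
[(0,1,1)] O move#2: h1:-1:-1/(0,0,1)*, h2:-1:-1/(0,1,0)
[(0,0,1)] X move#3: h2:-1:+1/(0,0,0)*
[(0,0,0)] end (terminal -1, O#4); searched (0,1,4) to 7

X's best at [(0,1,4)]: h2:-3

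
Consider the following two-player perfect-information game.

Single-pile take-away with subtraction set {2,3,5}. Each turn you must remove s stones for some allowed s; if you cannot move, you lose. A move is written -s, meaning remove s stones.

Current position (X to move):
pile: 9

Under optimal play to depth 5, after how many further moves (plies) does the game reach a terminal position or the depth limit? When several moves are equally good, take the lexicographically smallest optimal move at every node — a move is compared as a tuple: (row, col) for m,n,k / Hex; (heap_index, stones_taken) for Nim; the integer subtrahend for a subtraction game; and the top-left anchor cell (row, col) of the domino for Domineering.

p1 X@[9]: -2[7]+1* -3[6]-1 -5[4]-1
p2 O@[7]: -2[5]-1* -3[4]-1 -5[2]-1
p3 X@[5]: -2[3]-1 -3[2]-1 -5[0]+1*
p4 O@[0] terminal -1; root [9] d5

PV length from [9]: 3 plies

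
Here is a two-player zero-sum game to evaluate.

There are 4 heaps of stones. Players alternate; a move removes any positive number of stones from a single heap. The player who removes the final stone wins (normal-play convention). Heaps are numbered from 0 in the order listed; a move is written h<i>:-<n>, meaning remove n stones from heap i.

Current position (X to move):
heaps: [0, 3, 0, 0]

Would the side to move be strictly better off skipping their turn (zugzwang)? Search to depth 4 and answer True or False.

zugzwang((0,3,0,0), X) = False

ply 1, X at (0,3,0,0) | h1:-1=-1→(0,2,0,0); h1:-2=-1→(0,1,0,0); h1:-3=+1→(0,0,0,0)*
ply 2: (0,0,0,0) is terminal -1 (O); from (0,3,0,0) depth 4
pass branch (O moves first from the same position):
  | ply 1, O at (0,3,0,0) | h1:-1=-1→(0,2,0,0); h1:-2=-1→(0,1,0,0); h1:-3=+1→(0,0,0,0)*
  | ply 2: (0,0,0,0) is terminal -1 (X); from (0,3,0,0) depth 4
X moving scores +1; X passing scores -1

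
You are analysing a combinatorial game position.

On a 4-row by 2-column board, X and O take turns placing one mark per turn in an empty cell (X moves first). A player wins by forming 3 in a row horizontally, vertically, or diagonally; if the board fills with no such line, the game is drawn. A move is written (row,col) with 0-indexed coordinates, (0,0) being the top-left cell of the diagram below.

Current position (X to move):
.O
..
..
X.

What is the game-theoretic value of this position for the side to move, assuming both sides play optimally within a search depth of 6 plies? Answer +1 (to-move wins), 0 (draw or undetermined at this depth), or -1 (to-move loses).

value(.O/../../X., X) = 0

p1 X@[.O/../../X.]: (0,0)[XO/../../X.]+0* (1,0)[.O/X./../X.]+0 (1,1)[.O/.X/../X.]+0 (2,0)[.O/../X./X.]+0 (2,1)[.O/../.X/X.]+0 (3,1)[.O/../../XX]+0
p2 O@[XO/../../X.]: (1,0)[XO/O./../X.]+0* (1,1)[XO/.O/../X.]+0 (2,0)[XO/../O./X.]+0 (2,1)[XO/../.O/X.]+0 (3,1)[XO/../../XO]+0
p3 X@[XO/O./../X.]: (1,1)[XO/OX/../X.]+0* (2,0)[XO/O./X./X.]+0 (2,1)[XO/O./.X/X.]+0 (3,1)[XO/O./../XX]+0
p4 O@[XO/OX/../X.]: (2,0)[XO/OX/O./X.]+0* (2,1)[XO/OX/.O/X.]+0 (3,1)[XO/OX/../XO]+0
p5 X@[XO/OX/O./X.]: (2,1)[XO/OX/OX/X.]+0* (3,1)[XO/OX/O./XX]+0
p6 O@[XO/OX/OX/X.]: (3,1)[XO/OX/OX/XO]+0*
p7 X@[XO/OX/OX/XO] terminal +0; root [.O/../../X.] d6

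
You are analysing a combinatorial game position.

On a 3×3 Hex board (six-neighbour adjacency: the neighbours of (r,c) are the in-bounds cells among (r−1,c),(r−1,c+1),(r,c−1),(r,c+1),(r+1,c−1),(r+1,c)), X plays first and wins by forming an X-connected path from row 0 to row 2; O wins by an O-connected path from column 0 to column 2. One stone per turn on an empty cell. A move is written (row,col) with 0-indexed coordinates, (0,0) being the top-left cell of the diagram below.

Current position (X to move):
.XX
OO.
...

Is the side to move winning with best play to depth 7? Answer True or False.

[.XX/OO./...] X move#1: (0,0):-1/XXX/OO./..., (1,2):+1/.XX/OOX/...*, (2,0):-1/.XX/OO./X.., (2,1):-1/.XX/OO./.X., (2,2):-1/.XX/OO./..X
[.XX/OOX/...] O move#2: (0,0):-1/OXX/OOX/...*, (2,0):-1/.XX/OOX/O.., (2,1):-1/.XX/OOX/.O., (2,2):-1/.XX/OOX/..O
[OXX/OOX/...] X move#3: (2,0):+1/OXX/OOX/X..*, (2,1):+1/OXX/OOX/.X., (2,2):+1/OXX/OOX/..X
[OXX/OOX/X..] O move#4: (2,1):-1/OXX/OOX/XO.*, (2,2):-1/OXX/OOX/X.O
[OXX/OOX/XO.] X move#5: (2,2):+1/OXX/OOX/XOX*
[OXX/OOX/XOX] end (terminal -1, O#6); searched .XX/OO./... to 7

X winning at [.XX/OO./...]: True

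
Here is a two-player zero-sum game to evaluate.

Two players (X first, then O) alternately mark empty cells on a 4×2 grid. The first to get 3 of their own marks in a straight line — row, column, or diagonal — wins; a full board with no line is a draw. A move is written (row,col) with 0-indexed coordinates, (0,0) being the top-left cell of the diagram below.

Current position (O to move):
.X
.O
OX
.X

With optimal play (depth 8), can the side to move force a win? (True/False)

p1 O@[.X/.O/OX/.X]: (0,0)[OX/.O/OX/.X]+0 (1,0)[.X/OO/OX/.X]+1* (3,0)[.X/.O/OX/OX]+0
p2 X@[.X/OO/OX/.X]: (0,0)[XX/OO/OX/.X]-1* (3,0)[.X/OO/OX/XX]-1
p3 O@[XX/OO/OX/.X]: (3,0)[XX/OO/OX/OX]+1*
p4 X@[XX/OO/OX/OX] terminal -1; root [.X/.O/OX/.X] d8

O winning at [.X/.O/OX/.X]: True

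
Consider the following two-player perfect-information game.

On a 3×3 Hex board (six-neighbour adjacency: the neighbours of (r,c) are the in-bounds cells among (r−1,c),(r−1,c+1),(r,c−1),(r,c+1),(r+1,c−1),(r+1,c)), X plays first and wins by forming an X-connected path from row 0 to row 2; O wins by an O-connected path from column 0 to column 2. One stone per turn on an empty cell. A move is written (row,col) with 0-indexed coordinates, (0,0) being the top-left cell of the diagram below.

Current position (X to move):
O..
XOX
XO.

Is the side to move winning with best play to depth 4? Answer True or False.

p1 X@[O../XOX/XO.]: (0,1)[OX./XOX/XO.]+1* (0,2)[O.X/XOX/XO.]+1 (2,2)[O../XOX/XOX]+1
p2 O@[OX./XOX/XO.] terminal -1; root [O../XOX/XO.] d4

X winning at [O../XOX/XO.]: True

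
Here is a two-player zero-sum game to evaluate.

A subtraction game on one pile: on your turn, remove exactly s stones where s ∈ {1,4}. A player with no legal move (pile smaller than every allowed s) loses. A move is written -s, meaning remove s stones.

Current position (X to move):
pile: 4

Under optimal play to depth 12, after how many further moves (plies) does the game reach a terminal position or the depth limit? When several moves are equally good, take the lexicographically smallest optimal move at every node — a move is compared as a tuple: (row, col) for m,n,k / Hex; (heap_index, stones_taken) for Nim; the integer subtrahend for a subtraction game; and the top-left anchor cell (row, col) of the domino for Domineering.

PV length from [4]: 1 ply

ply 1, X at 4 | -1=-1→3; -4=+1→0*
ply 2: 0 is terminal -1 (O); from 4 depth 12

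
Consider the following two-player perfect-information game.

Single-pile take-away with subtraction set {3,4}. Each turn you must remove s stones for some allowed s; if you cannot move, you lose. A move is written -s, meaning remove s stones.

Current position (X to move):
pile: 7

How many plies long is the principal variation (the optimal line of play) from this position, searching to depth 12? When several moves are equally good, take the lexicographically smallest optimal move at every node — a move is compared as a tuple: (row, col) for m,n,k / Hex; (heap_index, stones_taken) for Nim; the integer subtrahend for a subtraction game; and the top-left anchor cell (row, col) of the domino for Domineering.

PV length from [7]: 2 plies

[7] X move#1: -3:-1/4*, -4:-1/3
[4] O move#2: -3:+1/1*, -4:+1/0
[1] end (terminal -1, X#3); searched 7 to 12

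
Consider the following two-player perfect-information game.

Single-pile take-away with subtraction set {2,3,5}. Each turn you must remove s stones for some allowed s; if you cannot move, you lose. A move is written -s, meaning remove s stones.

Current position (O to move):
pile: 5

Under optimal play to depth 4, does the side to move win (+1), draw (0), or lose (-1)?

value(5, O) = +1

ply 1, O at 5 | -2=-1→3; -3=-1→2; -5=+1→0*
ply 2: 0 is terminal -1 (X); from 5 depth 4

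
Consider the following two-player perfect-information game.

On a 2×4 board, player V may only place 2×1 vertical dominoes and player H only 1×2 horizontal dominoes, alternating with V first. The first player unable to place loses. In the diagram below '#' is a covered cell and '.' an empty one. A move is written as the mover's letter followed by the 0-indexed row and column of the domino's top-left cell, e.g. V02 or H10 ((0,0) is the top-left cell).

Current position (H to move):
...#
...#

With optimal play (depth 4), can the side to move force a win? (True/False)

p1 H@[...#/...#]: H00[##.#/...#]+1* H01[.###/...#]+1 H10[...#/##.#]+1 H11[...#/.###]+1
p2 V@[##.#/...#]: V02[####/..##]-1*
p3 H@[####/..##]: H10[####/####]+1*
p4 V@[####/####] terminal -1; root [...#/...#] d4

H winning at [...#/...#]: True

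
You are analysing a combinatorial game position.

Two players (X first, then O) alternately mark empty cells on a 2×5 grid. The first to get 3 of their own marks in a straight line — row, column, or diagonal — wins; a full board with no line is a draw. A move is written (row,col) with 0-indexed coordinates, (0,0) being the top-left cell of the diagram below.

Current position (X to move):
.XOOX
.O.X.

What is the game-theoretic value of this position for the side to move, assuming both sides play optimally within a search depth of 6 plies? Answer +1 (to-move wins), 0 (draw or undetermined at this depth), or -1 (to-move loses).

p1 X@[.XOOX/.O.X.]: (0,0)[XXOOX/.O.X.]+0* (1,0)[.XOOX/XO.X.]+0 (1,2)[.XOOX/.OXX.]+0 (1,4)[.XOOX/.O.XX]+0
p2 O@[XXOOX/.O.X.]: (1,0)[XXOOX/OO.X.]+0* (1,2)[XXOOX/.OOX.]+0 (1,4)[XXOOX/.O.XO]+0
p3 X@[XXOOX/OO.X.]: (1,2)[XXOOX/OOXX.]+0* (1,4)[XXOOX/OO.XX]-1
p4 O@[XXOOX/OOXX.]: (1,4)[XXOOX/OOXXO]+0*
p5 X@[XXOOX/OOXXO] terminal +0; root [.XOOX/.O.X.] d6

value(.XOOX/.O.X., X) = 0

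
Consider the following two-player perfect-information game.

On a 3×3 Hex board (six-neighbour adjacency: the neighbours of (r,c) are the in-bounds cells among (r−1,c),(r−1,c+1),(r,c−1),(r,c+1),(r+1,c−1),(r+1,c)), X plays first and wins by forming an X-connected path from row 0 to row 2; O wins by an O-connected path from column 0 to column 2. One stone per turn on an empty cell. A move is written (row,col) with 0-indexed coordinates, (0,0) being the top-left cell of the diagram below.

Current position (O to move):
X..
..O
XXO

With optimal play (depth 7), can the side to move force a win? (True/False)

[X../..O/XXO] O move#1: (0,1):-1/XO./..O/XXO*, (0,2):-1/X.O/..O/XXO, (1,0):-1/X../O.O/XXO, (1,1):-1/X../.OO/XXO
[XO./..O/XXO] X move#2: (0,2):+1/XOX/..O/XXO*, (1,0):+1/XO./X.O/XXO, (1,1):+1/XO./.XO/XXO
[XOX/..O/XXO] O move#3: (1,0):-1/XOX/O.O/XXO*, (1,1):-1/XOX/.OO/XXO
[XOX/O.O/XXO] X move#4: (1,1):+1/XOX/OXO/XXO*
[XOX/OXO/XXO] end (terminal -1, O#5); searched X../..O/XXO to 7

O winning at [X../..O/XXO]: False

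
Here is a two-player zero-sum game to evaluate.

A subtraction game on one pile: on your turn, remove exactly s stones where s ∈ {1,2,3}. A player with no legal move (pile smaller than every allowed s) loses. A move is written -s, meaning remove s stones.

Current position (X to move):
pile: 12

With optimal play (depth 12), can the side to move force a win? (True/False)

ply 1, X at 12 | -1=-1→11*; -2=-1→10; -3=-1→9
ply 2, O at 11 | -1=-1→10; -2=-1→9; -3=+1→8*
ply 3, X at 8 | -1=-1→7*; -2=-1→6; -3=-1→5
ply 4, O at 7 | -1=-1→6; -2=-1→5; -3=+1→4*
ply 5, X at 4 | -1=-1→3*; -2=-1→2; -3=-1→1
ply 6, O at 3 | -1=-1→2; -2=-1→1; -3=+1→0*
ply 7: 0 is terminal -1 (X); from 12 depth 12

X winning at [12]: False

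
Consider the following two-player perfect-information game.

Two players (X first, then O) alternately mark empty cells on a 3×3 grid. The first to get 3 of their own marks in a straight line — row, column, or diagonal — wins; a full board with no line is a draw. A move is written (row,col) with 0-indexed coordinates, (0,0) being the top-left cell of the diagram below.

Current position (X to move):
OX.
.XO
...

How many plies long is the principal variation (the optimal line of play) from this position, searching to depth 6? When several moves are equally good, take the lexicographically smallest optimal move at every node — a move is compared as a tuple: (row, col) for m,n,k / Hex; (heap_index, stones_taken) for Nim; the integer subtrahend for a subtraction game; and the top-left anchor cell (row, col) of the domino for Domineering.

[OX./.XO/...] X move#1: (0,2):+1/OXX/.XO/...*, (1,0):+0/OX./XXO/..., (2,0):+1/OX./.XO/X.., (2,1):+1/OX./.XO/.X., (2,2):+0/OX./.XO/..X
[OXX/.XO/...] O move#2: (1,0):-1/OXX/OXO/...*, (2,0):-1/OXX/.XO/O.., (2,1):-1/OXX/.XO/.O., (2,2):-1/OXX/.XO/..O
[OXX/OXO/...] X move#3: (2,0):+1/OXX/OXO/X..*, (2,1):+1/OXX/OXO/.X., (2,2):-1/OXX/OXO/..X
[OXX/OXO/X..] end (terminal -1, O#4); searched OX./.XO/... to 6

PV length from [OX./.XO/...]: 3 plies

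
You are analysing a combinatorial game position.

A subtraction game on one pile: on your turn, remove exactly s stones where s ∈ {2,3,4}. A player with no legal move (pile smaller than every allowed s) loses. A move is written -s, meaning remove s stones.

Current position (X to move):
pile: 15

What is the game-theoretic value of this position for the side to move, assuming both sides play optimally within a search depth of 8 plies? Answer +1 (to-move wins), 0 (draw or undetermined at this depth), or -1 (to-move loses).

value(15, X) = +1

[15] X move#1: -2:+1/13*, -3:+1/12, -4:-1/11
[13] O move#2: -2:-1/11*, -3:-1/10, -4:-1/9
[11] X move#3: -2:-1/9, -3:-1/8, -4:+1/7*
[7] O move#4: -2:-1/5*, -3:-1/4, -4:-1/3
[5] X move#5: -2:-1/3, -3:-1/2, -4:+1/1*
[1] end (terminal -1, O#6); searched 15 to 8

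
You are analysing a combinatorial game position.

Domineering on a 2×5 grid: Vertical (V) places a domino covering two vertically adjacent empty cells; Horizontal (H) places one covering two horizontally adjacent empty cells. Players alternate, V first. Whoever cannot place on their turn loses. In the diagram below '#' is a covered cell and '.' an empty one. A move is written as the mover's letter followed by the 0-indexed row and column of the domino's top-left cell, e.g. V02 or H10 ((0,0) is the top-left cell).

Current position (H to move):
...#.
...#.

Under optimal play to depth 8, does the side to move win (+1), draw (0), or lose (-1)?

[...#./...#.] H move#1: H00:-1/##.#./...#.*, H01:-1/.###./...#., H10:-1/...#./##.#., H11:-1/...#./.###.
[##.#./...#.] V move#2: V02:+1/####./..##.*, V04:-1/##.##/...##
[####./..##.] H move#3: H10:-1/####./####.*
[####./####.] V move#4: V04:+1/#####/#####*
[#####/#####] end (terminal -1, H#5); searched ...#./...#. to 8

value(...#./...#., H) = -1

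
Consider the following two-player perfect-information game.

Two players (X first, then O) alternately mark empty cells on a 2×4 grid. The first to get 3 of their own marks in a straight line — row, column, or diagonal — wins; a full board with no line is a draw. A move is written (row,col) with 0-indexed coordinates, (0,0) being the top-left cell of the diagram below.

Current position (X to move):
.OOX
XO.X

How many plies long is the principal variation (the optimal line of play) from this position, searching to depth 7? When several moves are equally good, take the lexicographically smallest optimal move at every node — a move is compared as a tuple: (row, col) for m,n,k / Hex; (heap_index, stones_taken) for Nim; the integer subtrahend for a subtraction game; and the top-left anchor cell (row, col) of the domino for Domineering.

ply 1, X at .OOX/XO.X | (0,0)=+0→XOOX/XO.X*; (1,2)=-1→.OOX/XOXX
ply 2, O at XOOX/XO.X | (1,2)=+0→XOOX/XOOX*
ply 3: XOOX/XOOX is terminal +0 (X); from .OOX/XO.X depth 7

PV length from [.OOX/XO.X]: 2 plies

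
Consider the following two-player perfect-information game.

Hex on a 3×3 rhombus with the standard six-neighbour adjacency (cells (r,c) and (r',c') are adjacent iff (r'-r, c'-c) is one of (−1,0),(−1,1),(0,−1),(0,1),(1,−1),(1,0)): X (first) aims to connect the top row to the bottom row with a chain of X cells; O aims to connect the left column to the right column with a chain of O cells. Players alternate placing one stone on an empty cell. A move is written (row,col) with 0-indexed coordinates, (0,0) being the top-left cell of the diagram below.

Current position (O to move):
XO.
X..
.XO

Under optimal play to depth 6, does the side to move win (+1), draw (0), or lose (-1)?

value(XO./X../.XO, O) = -1

ply 1, O at XO./X../.XO | (0,2)=-1→XOO/X../.XO*; (1,1)=-1→XO./XO./.XO; (1,2)=-1→XO./X.O/.XO; (2,0)=-1→XO./X../OXO
ply 2, X at XOO/X../.XO | (1,1)=+1→XOO/XX./.XO*; (1,2)=+1→XOO/X.X/.XO; (2,0)=+1→XOO/X../XXO
ply 3: XOO/XX./.XO is terminal -1 (O); from XO./X../.XO depth 6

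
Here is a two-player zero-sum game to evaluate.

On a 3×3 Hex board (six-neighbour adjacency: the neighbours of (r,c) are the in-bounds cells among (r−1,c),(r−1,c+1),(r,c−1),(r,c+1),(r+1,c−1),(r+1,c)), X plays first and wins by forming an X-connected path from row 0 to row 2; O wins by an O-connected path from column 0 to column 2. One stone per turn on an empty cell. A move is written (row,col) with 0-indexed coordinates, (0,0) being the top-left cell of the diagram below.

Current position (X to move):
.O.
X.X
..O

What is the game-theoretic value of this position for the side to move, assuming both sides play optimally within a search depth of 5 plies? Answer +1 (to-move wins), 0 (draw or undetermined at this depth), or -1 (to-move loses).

p1 X@[.O./X.X/..O]: (0,0)[XO./X.X/..O]+1* (0,2)[.OX/X.X/..O]+1 (1,1)[.O./XXX/..O]+1 (2,0)[.O./X.X/X.O]+1 (2,1)[.O./X.X/.XO]+1
p2 O@[XO./X.X/..O]: (0,2)[XOO/X.X/..O]-1* (1,1)[XO./XOX/..O]-1 (2,0)[XO./X.X/O.O]-1 (2,1)[XO./X.X/.OO]-1
p3 X@[XOO/X.X/..O]: (1,1)[XOO/XXX/..O]+1* (2,0)[XOO/X.X/X.O]+1 (2,1)[XOO/X.X/.XO]+1
p4 O@[XOO/XXX/..O]: (2,0)[XOO/XXX/O.O]-1* (2,1)[XOO/XXX/.OO]-1
p5 X@[XOO/XXX/O.O]: (2,1)[XOO/XXX/OXO]+1*
p6 O@[XOO/XXX/OXO] terminal -1; root [.O./X.X/..O] d5

value(.O./X.X/..O, X) = +1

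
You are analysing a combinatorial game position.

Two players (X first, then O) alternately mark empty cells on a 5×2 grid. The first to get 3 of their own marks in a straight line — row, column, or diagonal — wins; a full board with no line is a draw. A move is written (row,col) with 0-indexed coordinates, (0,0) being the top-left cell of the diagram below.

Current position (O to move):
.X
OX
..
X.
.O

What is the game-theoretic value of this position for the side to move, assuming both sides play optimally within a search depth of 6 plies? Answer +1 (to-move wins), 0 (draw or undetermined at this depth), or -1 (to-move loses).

p1 O@[.X/OX/../X./.O]: (0,0)[OX/OX/../X./.O]-1 (2,0)[.X/OX/O./X./.O]-1 (2,1)[.X/OX/.O/X./.O]+0* (3,1)[.X/OX/../XO/.O]-1 (4,0)[.X/OX/../X./OO]-1
p2 X@[.X/OX/.O/X./.O]: (0,0)[XX/OX/.O/X./.O]-1 (2,0)[.X/OX/XO/X./.O]-1 (3,1)[.X/OX/.O/XX/.O]+0* (4,0)[.X/OX/.O/X./XO]-1
p3 O@[.X/OX/.O/XX/.O]: (0,0)[OX/OX/.O/XX/.O]+0* (2,0)[.X/OX/OO/XX/.O]+0 (4,0)[.X/OX/.O/XX/OO]+0
p4 X@[OX/OX/.O/XX/.O]: (2,0)[OX/OX/XO/XX/.O]+0* (4,0)[OX/OX/.O/XX/XO]-1
p5 O@[OX/OX/XO/XX/.O]: (4,0)[OX/OX/XO/XX/OO]+0*
p6 X@[OX/OX/XO/XX/OO] terminal +0; root [.X/OX/../X./.O] d6

value(.X/OX/../X./.O, O) = 0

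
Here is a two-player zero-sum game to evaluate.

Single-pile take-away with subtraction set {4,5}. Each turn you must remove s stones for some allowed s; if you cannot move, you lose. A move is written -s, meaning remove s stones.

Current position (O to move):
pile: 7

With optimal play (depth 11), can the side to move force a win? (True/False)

O winning at [7]: True

ply 1, O at 7 | -4=+1→3*; -5=+1→2
ply 2: 3 is terminal -1 (X); from 7 depth 11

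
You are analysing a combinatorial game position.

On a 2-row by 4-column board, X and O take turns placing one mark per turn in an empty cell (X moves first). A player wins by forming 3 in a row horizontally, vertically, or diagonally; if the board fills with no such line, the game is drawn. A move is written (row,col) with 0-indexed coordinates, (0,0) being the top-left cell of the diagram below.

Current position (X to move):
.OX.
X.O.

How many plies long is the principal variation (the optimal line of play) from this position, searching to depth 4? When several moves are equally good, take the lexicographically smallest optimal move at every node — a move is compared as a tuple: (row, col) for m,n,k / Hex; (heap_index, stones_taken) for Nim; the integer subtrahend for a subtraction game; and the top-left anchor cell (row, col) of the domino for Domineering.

ply 1, X at .OX./X.O. | (0,0)=+0→XOX./X.O.*; (0,3)=+0→.OXX/X.O.; (1,1)=+0→.OX./XXO.; (1,3)=+0→.OX./X.OX
ply 2, O at XOX./X.O. | (0,3)=+0→XOXO/X.O.*; (1,1)=+0→XOX./XOO.; (1,3)=+0→XOX./X.OO
ply 3, X at XOXO/X.O. | (1,1)=+0→XOXO/XXO.*; (1,3)=+0→XOXO/X.OX
ply 4, O at XOXO/XXO. | (1,3)=+0→XOXO/XXOO*
ply 5: XOXO/XXOO is terminal +0 (X); from .OX./X.O. depth 4

PV length from [.OX./X.O.]: 4 plies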